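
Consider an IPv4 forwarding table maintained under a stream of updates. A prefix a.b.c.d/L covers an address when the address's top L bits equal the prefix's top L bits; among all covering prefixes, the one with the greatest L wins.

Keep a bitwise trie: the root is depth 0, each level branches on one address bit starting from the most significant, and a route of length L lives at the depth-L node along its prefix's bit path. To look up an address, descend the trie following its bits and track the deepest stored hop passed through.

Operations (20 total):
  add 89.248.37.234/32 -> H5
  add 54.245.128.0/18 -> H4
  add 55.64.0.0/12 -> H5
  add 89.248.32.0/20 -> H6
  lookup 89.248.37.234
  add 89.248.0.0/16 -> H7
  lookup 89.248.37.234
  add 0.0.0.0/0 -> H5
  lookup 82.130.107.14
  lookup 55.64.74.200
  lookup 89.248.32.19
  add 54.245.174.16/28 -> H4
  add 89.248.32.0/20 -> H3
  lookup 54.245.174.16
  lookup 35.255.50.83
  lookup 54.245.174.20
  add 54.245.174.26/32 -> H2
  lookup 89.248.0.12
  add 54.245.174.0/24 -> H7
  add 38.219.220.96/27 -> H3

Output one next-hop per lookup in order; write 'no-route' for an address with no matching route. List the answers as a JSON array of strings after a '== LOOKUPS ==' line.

Process each operation:
  add 89.248.37.234/32 -> H5 at depth 32
  add 54.245.128.0/18 -> H4 at depth 18
  add 55.64.0.0/12 -> H5 at depth 12
  add 89.248.32.0/20 -> H6 at depth 20
  ? 89.248.37.234  path d0:-→d1:-→d2:-→d3:-→d4:-→d5:-→d6:-→d7:-→d8:-→d9:-→d10:-→d11:-→d12:-→d13:-→d14:-→d15:-→d16:-→d17:-→d18:-→d19:-→d20:H6→d21:-→d22:-→d23:-→d24:-→d25:-→d26:-→d27:-→d28:-→d29:-→d30:-→d31:-→d32:H5  best=H5
  add 89.248.0.0/16 -> H7 at depth 16
  ? 89.248.37.234  path d0:-→d1:-→d2:-→d3:-→d4:-→d5:-→d6:-→d7:-→d8:-→d9:-→d10:-→d11:-→d12:-→d13:-→d14:-→d15:-→d16:H7→d17:-→d18:-→d19:-→d20:H6→d21:-→d22:-→d23:-→d24:-→d25:-→d26:-→d27:-→d28:-→d29:-→d30:-→d31:-→d32:H5  best=H5
  add 0.0.0.0/0 -> H5 at depth 0
  ? 82.130.107.14  path d0:H5→d1:-→d2:-→d3:-→d4:-  best=H5
  ? 55.64.74.200  path d0:H5→d1:-→d2:-→d3:-→d4:-→d5:-→d6:-→d7:-→d8:-→d9:-→d10:-→d11:-→d12:H5  best=H5
  ? 89.248.32.19  path d0:H5→d1:-→d2:-→d3:-→d4:-→d5:-→d6:-→d7:-→d8:-→d9:-→d10:-→d11:-→d12:-→d13:-→d14:-→d15:-→d16:H7→d17:-→d18:-→d19:-→d20:H6→d21:-  best=H6
  add 54.245.174.16/28 -> H4 at depth 28
  add 89.248.32.0/20 -> H3 at depth 20
  ? 54.245.174.16  path d0:H5→d1:-→d2:-→d3:-→d4:-→d5:-→d6:-→d7:-→d8:-→d9:-→d10:-→d11:-→d12:-→d13:-→d14:-→d15:-→d16:-→d17:-→d18:H4→d19:-→d20:-→d21:-→d22:-→d23:-→d24:-→d25:-→d26:-→d27:-→d28:H4  best=H4
  ? 35.255.50.83  path d0:H5→d1:-→d2:-→d3:-  best=H5
  ? 54.245.174.20  path d0:H5→d1:-→d2:-→d3:-→d4:-→d5:-→d6:-→d7:-→d8:-→d9:-→d10:-→d11:-→d12:-→d13:-→d14:-→d15:-→d16:-→d17:-→d18:H4→d19:-→d20:-→d21:-→d22:-→d23:-→d24:-→d25:-→d26:-→d27:-→d28:H4  best=H4
  add 54.245.174.26/32 -> H2 at depth 32
  ? 89.248.0.12  path d0:H5→d1:-→d2:-→d3:-→d4:-→d5:-→d6:-→d7:-→d8:-→d9:-→d10:-→d11:-→d12:-→d13:-→d14:-→d15:-→d16:H7→d17:-→d18:-  best=H7
  add 54.245.174.0/24 -> H7 at depth 24
  add 38.219.220.96/27 -> H3 at depth 27

== LOOKUPS ==
["H5","H5","H5","H5","H6","H4","H5","H4","H7"]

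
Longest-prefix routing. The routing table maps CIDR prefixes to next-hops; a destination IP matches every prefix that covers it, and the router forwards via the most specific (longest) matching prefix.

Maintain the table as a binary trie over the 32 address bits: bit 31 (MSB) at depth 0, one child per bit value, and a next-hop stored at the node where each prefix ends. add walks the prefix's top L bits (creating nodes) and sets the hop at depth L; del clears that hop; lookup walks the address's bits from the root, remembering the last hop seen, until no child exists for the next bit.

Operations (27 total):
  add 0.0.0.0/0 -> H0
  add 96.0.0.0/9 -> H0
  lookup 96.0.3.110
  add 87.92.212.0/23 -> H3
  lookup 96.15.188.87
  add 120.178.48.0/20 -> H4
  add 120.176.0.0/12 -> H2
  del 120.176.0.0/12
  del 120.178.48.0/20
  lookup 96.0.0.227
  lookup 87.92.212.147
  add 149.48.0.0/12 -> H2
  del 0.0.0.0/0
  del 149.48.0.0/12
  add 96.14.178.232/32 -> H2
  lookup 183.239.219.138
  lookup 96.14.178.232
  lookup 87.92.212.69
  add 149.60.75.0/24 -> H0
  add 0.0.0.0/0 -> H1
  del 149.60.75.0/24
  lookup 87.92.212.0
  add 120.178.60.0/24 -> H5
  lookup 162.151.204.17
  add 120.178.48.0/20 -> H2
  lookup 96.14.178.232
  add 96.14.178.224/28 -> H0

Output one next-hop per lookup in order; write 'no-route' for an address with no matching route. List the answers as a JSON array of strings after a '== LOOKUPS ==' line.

Process each operation:
  add 0.0.0.0/0 -> H0 at depth 0
  add 96.0.0.0/9 -> H0 at depth 9
  Q 96.0.3.110: descend 011000000 ; hops seen [H0,H0] ; pick H0
  add 87.92.212.0/23 -> H3 at depth 23
  Q 96.15.188.87: descend 011000000 ; hops seen [H0,H0] ; pick H0
  add 120.178.48.0/20 -> H4 at depth 20
  add 120.176.0.0/12 -> H2 at depth 12
  - 120.176.0.0/12 clear@12
  - 120.178.48.0/20 clear@20
  Q 96.0.0.227: descend 011000000 ; hops seen [H0,H0] ; pick H0
  Q 87.92.212.147: descend 01010111010111001101010 ; hops seen [H0,H3] ; pick H3
  add 149.48.0.0/12 -> H2 at depth 12
  - 0.0.0.0/0 clear@0
  - 149.48.0.0/12 clear@12
  add 96.14.178.232/32 -> H2 at depth 32
  Q 183.239.219.138: descend 10 ; hops seen [∅] ; pick no-route
  Q 96.14.178.232: descend 01100000000011101011001011101000 ; hops seen [H0,H2] ; pick H2
  Q 87.92.212.69: descend 01010111010111001101010 ; hops seen [H3] ; pick H3
  add 149.60.75.0/24 -> H0 at depth 24
  add 0.0.0.0/0 -> H1 at depth 0
  - 149.60.75.0/24 clear@24
  Q 87.92.212.0: descend 01010111010111001101010 ; hops seen [H1,H3] ; pick H3
  add 120.178.60.0/24 -> H5 at depth 24
  Q 162.151.204.17: descend 10 ; hops seen [H1] ; pick H1
  add 120.178.48.0/20 -> H2 at depth 20
  Q 96.14.178.232: descend 01100000000011101011001011101000 ; hops seen [H1,H0,H2] ; pick H2
  add 96.14.178.224/28 -> H0 at depth 28

== LOOKUPS ==
["H0","H0","H0","H3","no-route","H2","H3","H3","H1","H2"]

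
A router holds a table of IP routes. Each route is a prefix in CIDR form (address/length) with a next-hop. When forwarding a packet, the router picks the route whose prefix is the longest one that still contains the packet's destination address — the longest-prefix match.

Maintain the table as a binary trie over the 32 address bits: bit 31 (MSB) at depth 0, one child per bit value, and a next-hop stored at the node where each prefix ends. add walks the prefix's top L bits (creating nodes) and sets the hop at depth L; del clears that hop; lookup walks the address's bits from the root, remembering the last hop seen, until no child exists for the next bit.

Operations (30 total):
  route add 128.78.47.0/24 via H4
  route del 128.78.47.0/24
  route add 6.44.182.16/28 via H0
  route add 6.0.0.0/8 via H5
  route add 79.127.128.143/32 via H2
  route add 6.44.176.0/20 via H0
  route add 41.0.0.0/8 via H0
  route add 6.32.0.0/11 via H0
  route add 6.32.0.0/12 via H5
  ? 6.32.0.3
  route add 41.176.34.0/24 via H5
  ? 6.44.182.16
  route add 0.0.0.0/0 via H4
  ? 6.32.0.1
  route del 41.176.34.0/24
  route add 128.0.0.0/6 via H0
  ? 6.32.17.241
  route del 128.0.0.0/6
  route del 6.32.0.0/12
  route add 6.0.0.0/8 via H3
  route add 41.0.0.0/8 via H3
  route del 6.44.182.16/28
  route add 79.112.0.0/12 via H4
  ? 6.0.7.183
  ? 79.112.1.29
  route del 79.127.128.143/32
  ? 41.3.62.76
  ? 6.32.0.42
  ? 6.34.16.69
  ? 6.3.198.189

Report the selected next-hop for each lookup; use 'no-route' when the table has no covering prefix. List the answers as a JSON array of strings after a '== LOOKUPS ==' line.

Trace:
  + 128.78.47.0/24 (H4) depth=24
  del 128.78.47.0/24 (clear depth 24)
  + 6.44.182.16/28 (H0) depth=28
  + 6.0.0.0/8 (H5) depth=8
  + 79.127.128.143/32 (H2) depth=32
  + 6.44.176.0/20 (H0) depth=20
  + 41.0.0.0/8 (H0) depth=8
  + 6.32.0.0/11 (H0) depth=11
  + 6.32.0.0/12 (H5) depth=12
  lookup 6.32.0.3: bits 000001100010 walk d0:-→d1:-→d2:-→d3:-→d4:-→d5:-→d6:-→d7:-→d8:H5→d9:-→d10:-→d11:H0→d12:H5 -> H5
  + 41.176.34.0/24 (H5) depth=24
  lookup 6.44.182.16: bits 0000011000101100101101100001 walk d0:-→d1:-→d2:-→d3:-→d4:-→d5:-→d6:-→d7:-→d8:H5→d9:-→d10:-→d11:H0→d12:H5→d13:-→d14:-→d15:-→d16:-→d17:-→d18:-→d19:-→d20:H0→d21:-→d22:-→d23:-→d24:-→d25:-→d26:-→d27:-→d28:H0 -> H0
  + 0.0.0.0/0 (H4) depth=0
  lookup 6.32.0.1: bits 000001100010 walk d0:H4→d1:-→d2:-→d3:-→d4:-→d5:-→d6:-→d7:-→d8:H5→d9:-→d10:-→d11:H0→d12:H5 -> H5
  del 41.176.34.0/24 (clear depth 24)
  + 128.0.0.0/6 (H0) depth=6
  lookup 6.32.17.241: bits 000001100010 walk d0:H4→d1:-→d2:-→d3:-→d4:-→d5:-→d6:-→d7:-→d8:H5→d9:-→d10:-→d11:H0→d12:H5 -> H5
  del 128.0.0.0/6 (clear depth 6)
  del 6.32.0.0/12 (clear depth 12)
  + 6.0.0.0/8 (H3) depth=8
  + 41.0.0.0/8 (H3) depth=8
  del 6.44.182.16/28 (clear depth 28)
  + 79.112.0.0/12 (H4) depth=12
  lookup 6.0.7.183: bits 0000011000 walk d0:H4→d1:-→d2:-→d3:-→d4:-→d5:-→d6:-→d7:-→d8:H3→d9:-→d10:- -> H3
  lookup 79.112.1.29: bits 010011110111 walk d0:H4→d1:-→d2:-→d3:-→d4:-→d5:-→d6:-→d7:-→d8:-→d9:-→d10:-→d11:-→d12:H4 -> H4
  del 79.127.128.143/32 (clear depth 32)
  lookup 41.3.62.76: bits 00101001 walk d0:H4→d1:-→d2:-→d3:-→d4:-→d5:-→d6:-→d7:-→d8:H3 -> H3
  lookup 6.32.0.42: bits 000001100010 walk d0:H4→d1:-→d2:-→d3:-→d4:-→d5:-→d6:-→d7:-→d8:H3→d9:-→d10:-→d11:H0→d12:- -> H0
  lookup 6.34.16.69: bits 000001100010 walk d0:H4→d1:-→d2:-→d3:-→d4:-→d5:-→d6:-→d7:-→d8:H3→d9:-→d10:-→d11:H0→d12:- -> H0
  lookup 6.3.198.189: bits 0000011000 walk d0:H4→d1:-→d2:-→d3:-→d4:-→d5:-→d6:-→d7:-→d8:H3→d9:-→d10:- -> H3

== LOOKUPS ==
["H5","H0","H5","H5","H3","H4","H3","H0","H0","H3"]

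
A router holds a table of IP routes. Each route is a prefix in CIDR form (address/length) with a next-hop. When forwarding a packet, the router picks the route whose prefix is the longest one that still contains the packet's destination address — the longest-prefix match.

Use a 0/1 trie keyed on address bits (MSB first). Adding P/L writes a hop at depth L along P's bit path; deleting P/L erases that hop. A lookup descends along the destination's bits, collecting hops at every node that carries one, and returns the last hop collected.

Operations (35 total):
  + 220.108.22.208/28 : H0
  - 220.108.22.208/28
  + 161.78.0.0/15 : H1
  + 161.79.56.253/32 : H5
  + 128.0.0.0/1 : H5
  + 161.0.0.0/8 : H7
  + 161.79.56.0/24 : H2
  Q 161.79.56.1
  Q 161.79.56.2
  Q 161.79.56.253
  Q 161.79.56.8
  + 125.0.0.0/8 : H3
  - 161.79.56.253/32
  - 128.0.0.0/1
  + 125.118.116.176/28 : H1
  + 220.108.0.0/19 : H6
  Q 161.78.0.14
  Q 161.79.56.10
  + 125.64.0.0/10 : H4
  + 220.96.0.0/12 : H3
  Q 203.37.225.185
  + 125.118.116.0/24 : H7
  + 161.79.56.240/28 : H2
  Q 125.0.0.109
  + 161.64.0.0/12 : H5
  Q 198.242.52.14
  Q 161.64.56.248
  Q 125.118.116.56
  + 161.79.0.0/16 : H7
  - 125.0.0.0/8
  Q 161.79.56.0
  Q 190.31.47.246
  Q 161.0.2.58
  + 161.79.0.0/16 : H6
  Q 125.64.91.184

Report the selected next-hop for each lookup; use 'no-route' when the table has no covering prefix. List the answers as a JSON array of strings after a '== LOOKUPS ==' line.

Trace:
  + 220.108.22.208/28 (H0) depth=28
  - 220.108.22.208/28 clear@28
  + 161.78.0.0/15 (H1) depth=15
  + 161.79.56.253/32 (H5) depth=32
  + 128.0.0.0/1 (H5) depth=1
  + 161.0.0.0/8 (H7) depth=8
  + 161.79.56.0/24 (H2) depth=24
  Q 161.79.56.1: descend 101000010100111100111000 ; hops seen [H5,H7,H1,H2] ; pick H2
  Q 161.79.56.2: descend 101000010100111100111000 ; hops seen [H5,H7,H1,H2] ; pick H2
  Q 161.79.56.253: descend 10100001010011110011100011111101 ; hops seen [H5,H7,H1,H2,H5] ; pick H5
  Q 161.79.56.8: descend 101000010100111100111000 ; hops seen [H5,H7,H1,H2] ; pick H2
  + 125.0.0.0/8 (H3) depth=8
  - 161.79.56.253/32 clear@32
  - 128.0.0.0/1 clear@1
  + 125.118.116.176/28 (H1) depth=28
  + 220.108.0.0/19 (H6) depth=19
  Q 161.78.0.14: descend 101000010100111 ; hops seen [H7,H1] ; pick H1
  Q 161.79.56.10: descend 101000010100111100111000 ; hops seen [H7,H1,H2] ; pick H2
  + 125.64.0.0/10 (H4) depth=10
  + 220.96.0.0/12 (H3) depth=12
  Q 203.37.225.185: descend 110 ; hops seen [∅] ; pick no-route
  + 125.118.116.0/24 (H7) depth=24
  + 161.79.56.240/28 (H2) depth=28
  Q 125.0.0.109: descend 011111010 ; hops seen [H3] ; pick H3
  + 161.64.0.0/12 (H5) depth=12
  Q 198.242.52.14: descend 110 ; hops seen [∅] ; pick no-route
  Q 161.64.56.248: descend 101000010100 ; hops seen [H7,H5] ; pick H5
  Q 125.118.116.56: descend 011111010111011001110100 ; hops seen [H3,H4,H7] ; pick H7
  + 161.79.0.0/16 (H7) depth=16
  - 125.0.0.0/8 clear@8
  Q 161.79.56.0: descend 101000010100111100111000 ; hops seen [H7,H5,H1,H7,H2] ; pick H2
  Q 190.31.47.246: descend 101 ; hops seen [∅] ; pick no-route
  Q 161.0.2.58: descend 101000010 ; hops seen [H7] ; pick H7
  + 161.79.0.0/16 (H6) depth=16
  Q 125.64.91.184: descend 0111110101 ; hops seen [H4] ; pick H4

== LOOKUPS ==
["H2","H2","H5","H2","H1","H2","no-route","H3","no-route","H5","H7","H2","no-route","H7","H4"]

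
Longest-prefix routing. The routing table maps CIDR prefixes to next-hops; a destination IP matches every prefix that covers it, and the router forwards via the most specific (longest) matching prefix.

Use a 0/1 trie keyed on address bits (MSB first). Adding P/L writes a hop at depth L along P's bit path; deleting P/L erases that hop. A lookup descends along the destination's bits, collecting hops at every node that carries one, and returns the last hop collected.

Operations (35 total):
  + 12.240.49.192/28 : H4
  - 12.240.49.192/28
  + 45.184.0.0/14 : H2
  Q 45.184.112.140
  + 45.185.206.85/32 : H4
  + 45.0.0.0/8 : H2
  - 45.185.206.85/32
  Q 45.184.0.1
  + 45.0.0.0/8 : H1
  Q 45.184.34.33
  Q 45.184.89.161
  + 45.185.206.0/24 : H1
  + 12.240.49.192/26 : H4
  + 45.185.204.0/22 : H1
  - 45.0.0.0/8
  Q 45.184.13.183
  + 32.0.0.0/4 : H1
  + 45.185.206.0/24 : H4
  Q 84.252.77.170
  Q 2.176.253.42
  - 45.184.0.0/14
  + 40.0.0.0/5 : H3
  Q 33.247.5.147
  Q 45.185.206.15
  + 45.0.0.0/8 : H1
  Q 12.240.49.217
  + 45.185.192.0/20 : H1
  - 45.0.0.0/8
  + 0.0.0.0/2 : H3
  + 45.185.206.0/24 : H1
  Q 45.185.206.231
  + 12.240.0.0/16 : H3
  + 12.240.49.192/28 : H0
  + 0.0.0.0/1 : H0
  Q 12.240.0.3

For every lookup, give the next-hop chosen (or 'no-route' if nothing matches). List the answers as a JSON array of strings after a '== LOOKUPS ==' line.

Trace:
  add 12.240.49.192/28 -> H4 at depth 28
  del 12.240.49.192/28 (clear depth 28)
  add 45.184.0.0/14 -> H2 at depth 14
  lookup 45.184.112.140: bits 00101101101110 walk d0:-→d1:-→d2:-→d3:-→d4:-→d5:-→d6:-→d7:-→d8:-→d9:-→d10:-→d11:-→d12:-→d13:-→d14:H2 -> H2
  add 45.185.206.85/32 -> H4 at depth 32
  add 45.0.0.0/8 -> H2 at depth 8
  del 45.185.206.85/32 (clear depth 32)
  lookup 45.184.0.1: bits 001011011011100 walk d0:-→d1:-→d2:-→d3:-→d4:-→d5:-→d6:-→d7:-→d8:H2→d9:-→d10:-→d11:-→d12:-→d13:-→d14:H2→d15:- -> H2
  add 45.0.0.0/8 -> H1 at depth 8
  lookup 45.184.34.33: bits 001011011011100 walk d0:-→d1:-→d2:-→d3:-→d4:-→d5:-→d6:-→d7:-→d8:H1→d9:-→d10:-→d11:-→d12:-→d13:-→d14:H2→d15:- -> H2
  lookup 45.184.89.161: bits 001011011011100 walk d0:-→d1:-→d2:-→d3:-→d4:-→d5:-→d6:-→d7:-→d8:H1→d9:-→d10:-→d11:-→d12:-→d13:-→d14:H2→d15:- -> H2
  add 45.185.206.0/24 -> H1 at depth 24
  add 12.240.49.192/26 -> H4 at depth 26
  add 45.185.204.0/22 -> H1 at depth 22
  del 45.0.0.0/8 (clear depth 8)
  lookup 45.184.13.183: bits 001011011011100 walk d0:-→d1:-→d2:-→d3:-→d4:-→d5:-→d6:-→d7:-→d8:-→d9:-→d10:-→d11:-→d12:-→d13:-→d14:H2→d15:- -> H2
  add 32.0.0.0/4 -> H1 at depth 4
  add 45.185.206.0/24 -> H4 at depth 24
  lookup 84.252.77.170: bits 0 walk d0:-→d1:- -> no-route
  lookup 2.176.253.42: bits 0000 walk d0:-→d1:-→d2:-→d3:-→d4:- -> no-route
  del 45.184.0.0/14 (clear depth 14)
  add 40.0.0.0/5 -> H3 at depth 5
  lookup 33.247.5.147: bits 0010 walk d0:-→d1:-→d2:-→d3:-→d4:H1 -> H1
  lookup 45.185.206.15: bits 0010110110111001110011100 walk d0:-→d1:-→d2:-→d3:-→d4:H1→d5:H3→d6:-→d7:-→d8:-→d9:-→d10:-→d11:-→d12:-→d13:-→d14:-→d15:-→d16:-→d17:-→d18:-→d19:-→d20:-→d21:-→d22:H1→d23:-→d24:H4→d25:- -> H4
  add 45.0.0.0/8 -> H1 at depth 8
  lookup 12.240.49.217: bits 000011001111000000110001110 walk d0:-→d1:-→d2:-→d3:-→d4:-→d5:-→d6:-→d7:-→d8:-→d9:-→d10:-→d11:-→d12:-→d13:-→d14:-→d15:-→d16:-→d17:-→d18:-→d19:-→d20:-→d21:-→d22:-→d23:-→d24:-→d25:-→d26:H4→d27:- -> H4
  add 45.185.192.0/20 -> H1 at depth 20
  del 45.0.0.0/8 (clear depth 8)
  add 0.0.0.0/2 -> H3 at depth 2
  add 45.185.206.0/24 -> H1 at depth 24
  lookup 45.185.206.231: bits 001011011011100111001110 walk d0:-→d1:-→d2:H3→d3:-→d4:H1→d5:H3→d6:-→d7:-→d8:-→d9:-→d10:-→d11:-→d12:-→d13:-→d14:-→d15:-→d16:-→d17:-→d18:-→d19:-→d20:H1→d21:-→d22:H1→d23:-→d24:H1 -> H1
  add 12.240.0.0/16 -> H3 at depth 16
  add 12.240.49.192/28 -> H0 at depth 28
  add 0.0.0.0/1 -> H0 at depth 1
  lookup 12.240.0.3: bits 000011001111000000 walk d0:-→d1:H0→d2:H3→d3:-→d4:-→d5:-→d6:-→d7:-→d8:-→d9:-→d10:-→d11:-→d12:-→d13:-→d14:-→d15:-→d16:H3→d17:-→d18:- -> H3

== LOOKUPS ==
["H2","H2","H2","H2","H2","no-route","no-route","H1","H4","H4","H1","H3"]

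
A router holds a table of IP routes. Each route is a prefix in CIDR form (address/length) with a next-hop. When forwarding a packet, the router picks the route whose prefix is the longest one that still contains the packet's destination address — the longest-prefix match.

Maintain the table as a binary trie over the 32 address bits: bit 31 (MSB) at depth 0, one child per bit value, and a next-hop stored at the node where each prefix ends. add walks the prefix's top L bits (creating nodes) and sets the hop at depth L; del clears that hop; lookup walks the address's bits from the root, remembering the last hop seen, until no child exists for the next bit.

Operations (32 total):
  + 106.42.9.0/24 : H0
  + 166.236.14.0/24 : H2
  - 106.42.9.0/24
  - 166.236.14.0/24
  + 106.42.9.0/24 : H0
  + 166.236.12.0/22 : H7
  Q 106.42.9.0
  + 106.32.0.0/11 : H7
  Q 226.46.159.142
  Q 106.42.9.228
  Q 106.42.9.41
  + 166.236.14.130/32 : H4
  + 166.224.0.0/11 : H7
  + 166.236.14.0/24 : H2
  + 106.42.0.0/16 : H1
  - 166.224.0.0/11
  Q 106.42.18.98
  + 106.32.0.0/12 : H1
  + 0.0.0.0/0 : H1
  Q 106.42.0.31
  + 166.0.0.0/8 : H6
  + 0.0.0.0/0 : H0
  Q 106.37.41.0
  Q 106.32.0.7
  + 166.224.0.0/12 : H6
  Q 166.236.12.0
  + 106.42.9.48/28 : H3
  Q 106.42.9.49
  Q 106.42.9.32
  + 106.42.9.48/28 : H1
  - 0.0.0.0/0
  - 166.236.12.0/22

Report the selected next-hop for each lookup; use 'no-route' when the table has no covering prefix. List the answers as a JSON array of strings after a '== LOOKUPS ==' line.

Apply in order:
  add 106.42.9.0/24 -> H0 at depth 24
  add 166.236.14.0/24 -> H2 at depth 24
  del 106.42.9.0/24 (clear depth 24)
  del 166.236.14.0/24 (clear depth 24)
  add 106.42.9.0/24 -> H0 at depth 24
  add 166.236.12.0/22 -> H7 at depth 22
  ? 106.42.9.0  path d0:-→d1:-→d2:-→d3:-→d4:-→d5:-→d6:-→d7:-→d8:-→d9:-→d10:-→d11:-→d12:-→d13:-→d14:-→d15:-→d16:-→d17:-→d18:-→d19:-→d20:-→d21:-→d22:-→d23:-→d24:H0  best=H0
  add 106.32.0.0/11 -> H7 at depth 11
  ? 226.46.159.142  path d0:-→d1:-  best=no-route
  ? 106.42.9.228  path d0:-→d1:-→d2:-→d3:-→d4:-→d5:-→d6:-→d7:-→d8:-→d9:-→d10:-→d11:H7→d12:-→d13:-→d14:-→d15:-→d16:-→d17:-→d18:-→d19:-→d20:-→d21:-→d22:-→d23:-→d24:H0  best=H0
  ? 106.42.9.41  path d0:-→d1:-→d2:-→d3:-→d4:-→d5:-→d6:-→d7:-→d8:-→d9:-→d10:-→d11:H7→d12:-→d13:-→d14:-→d15:-→d16:-→d17:-→d18:-→d19:-→d20:-→d21:-→d22:-→d23:-→d24:H0  best=H0
  add 166.236.14.130/32 -> H4 at depth 32
  add 166.224.0.0/11 -> H7 at depth 11
  add 166.236.14.0/24 -> H2 at depth 24
  add 106.42.0.0/16 -> H1 at depth 16
  del 166.224.0.0/11 (clear depth 11)
  ? 106.42.18.98  path d0:-→d1:-→d2:-→d3:-→d4:-→d5:-→d6:-→d7:-→d8:-→d9:-→d10:-→d11:H7→d12:-→d13:-→d14:-→d15:-→d16:H1→d17:-→d18:-→d19:-  best=H1
  add 106.32.0.0/12 -> H1 at depth 12
  add 0.0.0.0/0 -> H1 at depth 0
  ? 106.42.0.31  path d0:H1→d1:-→d2:-→d3:-→d4:-→d5:-→d6:-→d7:-→d8:-→d9:-→d10:-→d11:H7→d12:H1→d13:-→d14:-→d15:-→d16:H1→d17:-→d18:-→d19:-→d20:-  best=H1
  add 166.0.0.0/8 -> H6 at depth 8
  add 0.0.0.0/0 -> H0 at depth 0
  ? 106.37.41.0  path d0:H0→d1:-→d2:-→d3:-→d4:-→d5:-→d6:-→d7:-→d8:-→d9:-→d10:-→d11:H7→d12:H1  best=H1
  ? 106.32.0.7  path d0:H0→d1:-→d2:-→d3:-→d4:-→d5:-→d6:-→d7:-→d8:-→d9:-→d10:-→d11:H7→d12:H1  best=H1
  add 166.224.0.0/12 -> H6 at depth 12
  ? 166.236.12.0  path d0:H0→d1:-→d2:-→d3:-→d4:-→d5:-→d6:-→d7:-→d8:H6→d9:-→d10:-→d11:-→d12:H6→d13:-→d14:-→d15:-→d16:-→d17:-→d18:-→d19:-→d20:-→d21:-→d22:H7  best=H7
  add 106.42.9.48/28 -> H3 at depth 28
  ? 106.42.9.49  path d0:H0→d1:-→d2:-→d3:-→d4:-→d5:-→d6:-→d7:-→d8:-→d9:-→d10:-→d11:H7→d12:H1→d13:-→d14:-→d15:-→d16:H1→d17:-→d18:-→d19:-→d20:-→d21:-→d22:-→d23:-→d24:H0→d25:-→d26:-→d27:-→d28:H3  best=H3
  ? 106.42.9.32  path d0:H0→d1:-→d2:-→d3:-→d4:-→d5:-→d6:-→d7:-→d8:-→d9:-→d10:-→d11:H7→d12:H1→d13:-→d14:-→d15:-→d16:H1→d17:-→d18:-→d19:-→d20:-→d21:-→d22:-→d23:-→d24:H0→d25:-→d26:-→d27:-  best=H0
  add 106.42.9.48/28 -> H1 at depth 28
  del 0.0.0.0/0 (clear depth 0)
  del 166.236.12.0/22 (clear depth 22)

== LOOKUPS ==
["H0","no-route","H0","H0","H1","H1","H1","H1","H7","H3","H0"]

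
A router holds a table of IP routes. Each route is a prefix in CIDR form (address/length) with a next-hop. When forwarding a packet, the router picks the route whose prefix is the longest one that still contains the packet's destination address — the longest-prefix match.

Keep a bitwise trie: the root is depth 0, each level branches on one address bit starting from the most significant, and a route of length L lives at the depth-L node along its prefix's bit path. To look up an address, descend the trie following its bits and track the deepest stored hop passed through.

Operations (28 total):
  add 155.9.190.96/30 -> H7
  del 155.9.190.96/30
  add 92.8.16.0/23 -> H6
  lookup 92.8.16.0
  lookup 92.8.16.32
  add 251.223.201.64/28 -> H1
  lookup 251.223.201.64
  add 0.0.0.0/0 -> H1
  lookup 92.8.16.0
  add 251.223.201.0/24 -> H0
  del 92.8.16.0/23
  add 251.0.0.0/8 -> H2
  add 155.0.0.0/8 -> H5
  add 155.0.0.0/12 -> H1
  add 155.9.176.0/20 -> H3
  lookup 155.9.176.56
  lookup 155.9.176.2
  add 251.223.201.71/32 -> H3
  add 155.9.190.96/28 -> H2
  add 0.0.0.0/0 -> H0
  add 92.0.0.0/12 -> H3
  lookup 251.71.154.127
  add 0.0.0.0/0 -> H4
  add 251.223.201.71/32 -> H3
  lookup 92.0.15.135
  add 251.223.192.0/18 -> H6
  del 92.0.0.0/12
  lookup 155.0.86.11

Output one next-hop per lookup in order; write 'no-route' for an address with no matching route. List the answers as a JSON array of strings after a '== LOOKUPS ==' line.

Process each operation:
  add 155.9.190.96/30 -> H7 at depth 30
  - 155.9.190.96/30 clear@30
  add 92.8.16.0/23 -> H6 at depth 23
  lookup 92.8.16.0: bits 01011100000010000001000 walk d0:-→d1:-→d2:-→d3:-→d4:-→d5:-→d6:-→d7:-→d8:-→d9:-→d10:-→d11:-→d12:-→d13:-→d14:-→d15:-→d16:-→d17:-→d18:-→d19:-→d20:-→d21:-→d22:-→d23:H6 -> H6
  lookup 92.8.16.32: bits 01011100000010000001000 walk d0:-→d1:-→d2:-→d3:-→d4:-→d5:-→d6:-→d7:-→d8:-→d9:-→d10:-→d11:-→d12:-→d13:-→d14:-→d15:-→d16:-→d17:-→d18:-→d19:-→d20:-→d21:-→d22:-→d23:H6 -> H6
  add 251.223.201.64/28 -> H1 at depth 28
  lookup 251.223.201.64: bits 1111101111011111110010010100 walk d0:-→d1:-→d2:-→d3:-→d4:-→d5:-→d6:-→d7:-→d8:-→d9:-→d10:-→d11:-→d12:-→d13:-→d14:-→d15:-→d16:-→d17:-→d18:-→d19:-→d20:-→d21:-→d22:-→d23:-→d24:-→d25:-→d26:-→d27:-→d28:H1 -> H1
  add 0.0.0.0/0 -> H1 at depth 0
  lookup 92.8.16.0: bits 01011100000010000001000 walk d0:H1→d1:-→d2:-→d3:-→d4:-→d5:-→d6:-→d7:-→d8:-→d9:-→d10:-→d11:-→d12:-→d13:-→d14:-→d15:-→d16:-→d17:-→d18:-→d19:-→d20:-→d21:-→d22:-→d23:H6 -> H6
  add 251.223.201.0/24 -> H0 at depth 24
  - 92.8.16.0/23 clear@23
  add 251.0.0.0/8 -> H2 at depth 8
  add 155.0.0.0/8 -> H5 at depth 8
  add 155.0.0.0/12 -> H1 at depth 12
  add 155.9.176.0/20 -> H3 at depth 20
  lookup 155.9.176.56: bits 10011011000010011011 walk d0:H1→d1:-→d2:-→d3:-→d4:-→d5:-→d6:-→d7:-→d8:H5→d9:-→d10:-→d11:-→d12:H1→d13:-→d14:-→d15:-→d16:-→d17:-→d18:-→d19:-→d20:H3 -> H3
  lookup 155.9.176.2: bits 10011011000010011011 walk d0:H1→d1:-→d2:-→d3:-→d4:-→d5:-→d6:-→d7:-→d8:H5→d9:-→d10:-→d11:-→d12:H1→d13:-→d14:-→d15:-→d16:-→d17:-→d18:-→d19:-→d20:H3 -> H3
  add 251.223.201.71/32 -> H3 at depth 32
  add 155.9.190.96/28 -> H2 at depth 28
  add 0.0.0.0/0 -> H0 at depth 0
  add 92.0.0.0/12 -> H3 at depth 12
  lookup 251.71.154.127: bits 11111011 walk d0:H0→d1:-→d2:-→d3:-→d4:-→d5:-→d6:-→d7:-→d8:H2 -> H2
  add 0.0.0.0/0 -> H4 at depth 0
  add 251.223.201.71/32 -> H3 at depth 32
  lookup 92.0.15.135: bits 010111000000 walk d0:H4→d1:-→d2:-→d3:-→d4:-→d5:-→d6:-→d7:-→d8:-→d9:-→d10:-→d11:-→d12:H3 -> H3
  add 251.223.192.0/18 -> H6 at depth 18
  - 92.0.0.0/12 clear@12
  lookup 155.0.86.11: bits 100110110000 walk d0:H4→d1:-→d2:-→d3:-→d4:-→d5:-→d6:-→d7:-→d8:H5→d9:-→d10:-→d11:-→d12:H1 -> H1

== LOOKUPS ==
["H6","H6","H1","H6","H3","H3","H2","H3","H1"]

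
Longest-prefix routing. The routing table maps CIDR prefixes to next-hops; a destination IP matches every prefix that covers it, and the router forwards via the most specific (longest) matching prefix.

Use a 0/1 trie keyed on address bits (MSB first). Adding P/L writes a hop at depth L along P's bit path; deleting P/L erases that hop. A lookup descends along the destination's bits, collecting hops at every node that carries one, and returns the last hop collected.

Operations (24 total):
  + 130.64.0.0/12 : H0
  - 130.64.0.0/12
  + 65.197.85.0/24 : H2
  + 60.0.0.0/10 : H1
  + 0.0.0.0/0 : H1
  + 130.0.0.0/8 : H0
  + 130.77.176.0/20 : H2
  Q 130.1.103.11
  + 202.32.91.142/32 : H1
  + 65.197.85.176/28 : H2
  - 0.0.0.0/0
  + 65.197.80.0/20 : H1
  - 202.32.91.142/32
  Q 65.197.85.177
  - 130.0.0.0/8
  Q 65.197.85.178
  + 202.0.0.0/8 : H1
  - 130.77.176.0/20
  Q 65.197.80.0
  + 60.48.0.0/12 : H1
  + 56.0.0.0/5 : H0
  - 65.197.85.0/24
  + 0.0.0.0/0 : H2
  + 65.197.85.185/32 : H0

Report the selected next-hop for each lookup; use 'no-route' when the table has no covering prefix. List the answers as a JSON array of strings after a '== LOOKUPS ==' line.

Apply in order:
  + 130.64.0.0/12 (H0) depth=12
  - 130.64.0.0/12 clear@12
  + 65.197.85.0/24 (H2) depth=24
  + 60.0.0.0/10 (H1) depth=10
  + 0.0.0.0/0 (H1) depth=0
  + 130.0.0.0/8 (H0) depth=8
  + 130.77.176.0/20 (H2) depth=20
  Q 130.1.103.11: descend 100000100 ; hops seen [H1,H0] ; pick H0
  + 202.32.91.142/32 (H1) depth=32
  + 65.197.85.176/28 (H2) depth=28
  - 0.0.0.0/0 clear@0
  + 65.197.80.0/20 (H1) depth=20
  - 202.32.91.142/32 clear@32
  Q 65.197.85.177: descend 0100000111000101010101011011 ; hops seen [H1,H2,H2] ; pick H2
  - 130.0.0.0/8 clear@8
  Q 65.197.85.178: descend 0100000111000101010101011011 ; hops seen [H1,H2,H2] ; pick H2
  + 202.0.0.0/8 (H1) depth=8
  - 130.77.176.0/20 clear@20
  Q 65.197.80.0: descend 010000011100010101010 ; hops seen [H1] ; pick H1
  + 60.48.0.0/12 (H1) depth=12
  + 56.0.0.0/5 (H0) depth=5
  - 65.197.85.0/24 clear@24
  + 0.0.0.0/0 (H2) depth=0
  + 65.197.85.185/32 (H0) depth=32

== LOOKUPS ==
["H0","H2","H2","H1"]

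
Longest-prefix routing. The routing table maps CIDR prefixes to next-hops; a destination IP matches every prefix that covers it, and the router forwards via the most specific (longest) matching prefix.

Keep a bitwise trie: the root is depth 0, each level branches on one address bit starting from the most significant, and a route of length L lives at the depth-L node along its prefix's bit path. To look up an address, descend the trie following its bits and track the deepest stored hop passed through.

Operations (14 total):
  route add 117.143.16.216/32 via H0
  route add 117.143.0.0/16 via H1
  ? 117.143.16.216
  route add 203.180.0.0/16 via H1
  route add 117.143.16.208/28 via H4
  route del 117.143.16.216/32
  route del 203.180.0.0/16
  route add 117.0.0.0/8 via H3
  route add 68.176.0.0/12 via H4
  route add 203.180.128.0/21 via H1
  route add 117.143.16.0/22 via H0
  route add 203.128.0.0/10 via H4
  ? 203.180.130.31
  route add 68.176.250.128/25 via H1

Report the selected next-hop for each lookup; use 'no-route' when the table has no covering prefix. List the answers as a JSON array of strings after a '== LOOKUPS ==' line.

Process each operation:
  + 117.143.16.216/32 (H0) depth=32
  + 117.143.0.0/16 (H1) depth=16
  lookup 117.143.16.216: bits 01110101100011110001000011011000 walk d0:-→d1:-→d2:-→d3:-→d4:-→d5:-→d6:-→d7:-→d8:-→d9:-→d10:-→d11:-→d12:-→d13:-→d14:-→d15:-→d16:H1→d17:-→d18:-→d19:-→d20:-→d21:-→d22:-→d23:-→d24:-→d25:-→d26:-→d27:-→d28:-→d29:-→d30:-→d31:-→d32:H0 -> H0
  + 203.180.0.0/16 (H1) depth=16
  + 117.143.16.208/28 (H4) depth=28
  - 117.143.16.216/32 clear@32
  - 203.180.0.0/16 clear@16
  + 117.0.0.0/8 (H3) depth=8
  + 68.176.0.0/12 (H4) depth=12
  + 203.180.128.0/21 (H1) depth=21
  + 117.143.16.0/22 (H0) depth=22
  + 203.128.0.0/10 (H4) depth=10
  lookup 203.180.130.31: bits 110010111011010010000 walk d0:-→d1:-→d2:-→d3:-→d4:-→d5:-→d6:-→d7:-→d8:-→d9:-→d10:H4→d11:-→d12:-→d13:-→d14:-→d15:-→d16:-→d17:-→d18:-→d19:-→d20:-→d21:H1 -> H1
  + 68.176.250.128/25 (H1) depth=25

== LOOKUPS ==
["H0","H1"]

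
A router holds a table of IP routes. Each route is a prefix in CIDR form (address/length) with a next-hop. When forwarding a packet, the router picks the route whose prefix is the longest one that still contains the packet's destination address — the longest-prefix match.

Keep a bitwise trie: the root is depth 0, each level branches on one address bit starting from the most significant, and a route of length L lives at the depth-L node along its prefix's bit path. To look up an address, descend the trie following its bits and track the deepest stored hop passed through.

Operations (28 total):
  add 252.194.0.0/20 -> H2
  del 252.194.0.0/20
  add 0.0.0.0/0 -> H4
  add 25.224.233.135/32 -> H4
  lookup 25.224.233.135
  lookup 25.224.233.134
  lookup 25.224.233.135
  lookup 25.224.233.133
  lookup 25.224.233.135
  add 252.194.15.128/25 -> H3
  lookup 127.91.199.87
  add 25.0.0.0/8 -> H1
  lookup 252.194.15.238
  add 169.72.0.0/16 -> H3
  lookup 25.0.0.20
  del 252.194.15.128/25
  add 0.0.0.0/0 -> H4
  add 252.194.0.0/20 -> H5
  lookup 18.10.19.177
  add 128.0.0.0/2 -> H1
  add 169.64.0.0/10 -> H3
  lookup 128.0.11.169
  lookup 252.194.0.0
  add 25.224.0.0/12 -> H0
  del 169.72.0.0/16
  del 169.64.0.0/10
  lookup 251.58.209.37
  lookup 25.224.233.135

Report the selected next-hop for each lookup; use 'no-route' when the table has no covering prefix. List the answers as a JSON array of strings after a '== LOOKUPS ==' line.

Apply in order:
  + 252.194.0.0/20 (H2) depth=20
  del 252.194.0.0/20 (clear depth 20)
  + 0.0.0.0/0 (H4) depth=0
  + 25.224.233.135/32 (H4) depth=32
  lookup 25.224.233.135: bits 00011001111000001110100110000111 walk d0:H4→d1:-→d2:-→d3:-→d4:-→d5:-→d6:-→d7:-→d8:-→d9:-→d10:-→d11:-→d12:-→d13:-→d14:-→d15:-→d16:-→d17:-→d18:-→d19:-→d20:-→d21:-→d22:-→d23:-→d24:-→d25:-→d26:-→d27:-→d28:-→d29:-→d30:-→d31:-→d32:H4 -> H4
  lookup 25.224.233.134: bits 0001100111100000111010011000011 walk d0:H4→d1:-→d2:-→d3:-→d4:-→d5:-→d6:-→d7:-→d8:-→d9:-→d10:-→d11:-→d12:-→d13:-→d14:-→d15:-→d16:-→d17:-→d18:-→d19:-→d20:-→d21:-→d22:-→d23:-→d24:-→d25:-→d26:-→d27:-→d28:-→d29:-→d30:-→d31:- -> H4
  lookup 25.224.233.135: bits 00011001111000001110100110000111 walk d0:H4→d1:-→d2:-→d3:-→d4:-→d5:-→d6:-→d7:-→d8:-→d9:-→d10:-→d11:-→d12:-→d13:-→d14:-→d15:-→d16:-→d17:-→d18:-→d19:-→d20:-→d21:-→d22:-→d23:-→d24:-→d25:-→d26:-→d27:-→d28:-→d29:-→d30:-→d31:-→d32:H4 -> H4
  lookup 25.224.233.133: bits 000110011110000011101001100001 walk d0:H4→d1:-→d2:-→d3:-→d4:-→d5:-→d6:-→d7:-→d8:-→d9:-→d10:-→d11:-→d12:-→d13:-→d14:-→d15:-→d16:-→d17:-→d18:-→d19:-→d20:-→d21:-→d22:-→d23:-→d24:-→d25:-→d26:-→d27:-→d28:-→d29:-→d30:- -> H4
  lookup 25.224.233.135: bits 00011001111000001110100110000111 walk d0:H4→d1:-→d2:-→d3:-→d4:-→d5:-→d6:-→d7:-→d8:-→d9:-→d10:-→d11:-→d12:-→d13:-→d14:-→d15:-→d16:-→d17:-→d18:-→d19:-→d20:-→d21:-→d22:-→d23:-→d24:-→d25:-→d26:-→d27:-→d28:-→d29:-→d30:-→d31:-→d32:H4 -> H4
  + 252.194.15.128/25 (H3) depth=25
  lookup 127.91.199.87: bits 0 walk d0:H4→d1:- -> H4
  + 25.0.0.0/8 (H1) depth=8
  lookup 252.194.15.238: bits 1111110011000010000011111 walk d0:H4→d1:-→d2:-→d3:-→d4:-→d5:-→d6:-→d7:-→d8:-→d9:-→d10:-→d11:-→d12:-→d13:-→d14:-→d15:-→d16:-→d17:-→d18:-→d19:-→d20:-→d21:-→d22:-→d23:-→d24:-→d25:H3 -> H3
  + 169.72.0.0/16 (H3) depth=16
  lookup 25.0.0.20: bits 00011001 walk d0:H4→d1:-→d2:-→d3:-→d4:-→d5:-→d6:-→d7:-→d8:H1 -> H1
  del 252.194.15.128/25 (clear depth 25)
  + 0.0.0.0/0 (H4) depth=0
  + 252.194.0.0/20 (H5) depth=20
  lookup 18.10.19.177: bits 0001 walk d0:H4→d1:-→d2:-→d3:-→d4:- -> H4
  + 128.0.0.0/2 (H1) depth=2
  + 169.64.0.0/10 (H3) depth=10
  lookup 128.0.11.169: bits 10 walk d0:H4→d1:-→d2:H1 -> H1
  lookup 252.194.0.0: bits 11111100110000100000 walk d0:H4→d1:-→d2:-→d3:-→d4:-→d5:-→d6:-→d7:-→d8:-→d9:-→d10:-→d11:-→d12:-→d13:-→d14:-→d15:-→d16:-→d17:-→d18:-→d19:-→d20:H5 -> H5
  + 25.224.0.0/12 (H0) depth=12
  del 169.72.0.0/16 (clear depth 16)
  del 169.64.0.0/10 (clear depth 10)
  lookup 251.58.209.37: bits 11111 walk d0:H4→d1:-→d2:-→d3:-→d4:-→d5:- -> H4
  lookup 25.224.233.135: bits 00011001111000001110100110000111 walk d0:H4→d1:-→d2:-→d3:-→d4:-→d5:-→d6:-→d7:-→d8:H1→d9:-→d10:-→d11:-→d12:H0→d13:-→d14:-→d15:-→d16:-→d17:-→d18:-→d19:-→d20:-→d21:-→d22:-→d23:-→d24:-→d25:-→d26:-→d27:-→d28:-→d29:-→d30:-→d31:-→d32:H4 -> H4

== LOOKUPS ==
["H4","H4","H4","H4","H4","H4","H3","H1","H4","H1","H5","H4","H4"]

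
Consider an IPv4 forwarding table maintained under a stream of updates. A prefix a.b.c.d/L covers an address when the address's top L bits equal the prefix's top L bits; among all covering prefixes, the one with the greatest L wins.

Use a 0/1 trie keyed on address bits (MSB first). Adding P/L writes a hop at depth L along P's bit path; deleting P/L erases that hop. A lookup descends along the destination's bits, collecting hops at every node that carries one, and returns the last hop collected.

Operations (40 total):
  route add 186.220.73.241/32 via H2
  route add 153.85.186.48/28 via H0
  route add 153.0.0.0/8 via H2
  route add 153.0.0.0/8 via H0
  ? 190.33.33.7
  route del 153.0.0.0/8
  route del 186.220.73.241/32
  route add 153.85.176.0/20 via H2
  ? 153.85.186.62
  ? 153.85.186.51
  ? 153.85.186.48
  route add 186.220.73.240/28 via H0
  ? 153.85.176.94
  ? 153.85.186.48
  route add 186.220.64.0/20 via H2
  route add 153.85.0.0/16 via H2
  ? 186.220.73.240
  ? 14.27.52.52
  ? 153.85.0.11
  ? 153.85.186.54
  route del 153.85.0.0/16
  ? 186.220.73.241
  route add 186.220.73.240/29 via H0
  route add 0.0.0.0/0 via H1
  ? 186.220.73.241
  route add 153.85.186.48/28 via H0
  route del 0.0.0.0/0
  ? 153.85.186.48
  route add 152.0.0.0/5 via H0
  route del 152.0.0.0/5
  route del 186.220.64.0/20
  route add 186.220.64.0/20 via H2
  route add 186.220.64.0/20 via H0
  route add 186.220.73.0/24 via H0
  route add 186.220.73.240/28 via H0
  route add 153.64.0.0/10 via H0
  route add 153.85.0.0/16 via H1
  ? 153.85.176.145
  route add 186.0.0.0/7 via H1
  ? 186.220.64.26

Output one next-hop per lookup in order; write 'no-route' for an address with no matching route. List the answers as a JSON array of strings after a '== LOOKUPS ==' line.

Process each operation:
  + 186.220.73.241/32 (H2) depth=32
  + 153.85.186.48/28 (H0) depth=28
  + 153.0.0.0/8 (H2) depth=8
  + 153.0.0.0/8 (H0) depth=8
  lookup 190.33.33.7: bits 10111 walk d0:-→d1:-→d2:-→d3:-→d4:-→d5:- -> no-route
  del 153.0.0.0/8 (clear depth 8)
  del 186.220.73.241/32 (clear depth 32)
  + 153.85.176.0/20 (H2) depth=20
  lookup 153.85.186.62: bits 1001100101010101101110100011 walk d0:-→d1:-→d2:-→d3:-→d4:-→d5:-→d6:-→d7:-→d8:-→d9:-→d10:-→d11:-→d12:-→d13:-→d14:-→d15:-→d16:-→d17:-→d18:-→d19:-→d20:H2→d21:-→d22:-→d23:-→d24:-→d25:-→d26:-→d27:-→d28:H0 -> H0
  lookup 153.85.186.51: bits 1001100101010101101110100011 walk d0:-→d1:-→d2:-→d3:-→d4:-→d5:-→d6:-→d7:-→d8:-→d9:-→d10:-→d11:-→d12:-→d13:-→d14:-→d15:-→d16:-→d17:-→d18:-→d19:-→d20:H2→d21:-→d22:-→d23:-→d24:-→d25:-→d26:-→d27:-→d28:H0 -> H0
  lookup 153.85.186.48: bits 1001100101010101101110100011 walk d0:-→d1:-→d2:-→d3:-→d4:-→d5:-→d6:-→d7:-→d8:-→d9:-→d10:-→d11:-→d12:-→d13:-→d14:-→d15:-→d16:-→d17:-→d18:-→d19:-→d20:H2→d21:-→d22:-→d23:-→d24:-→d25:-→d26:-→d27:-→d28:H0 -> H0
  + 186.220.73.240/28 (H0) depth=28
  lookup 153.85.176.94: bits 10011001010101011011 walk d0:-→d1:-→d2:-→d3:-→d4:-→d5:-→d6:-→d7:-→d8:-→d9:-→d10:-→d11:-→d12:-→d13:-→d14:-→d15:-→d16:-→d17:-→d18:-→d19:-→d20:H2 -> H2
  lookup 153.85.186.48: bits 1001100101010101101110100011 walk d0:-→d1:-→d2:-→d3:-→d4:-→d5:-→d6:-→d7:-→d8:-→d9:-→d10:-→d11:-→d12:-→d13:-→d14:-→d15:-→d16:-→d17:-→d18:-→d19:-→d20:H2→d21:-→d22:-→d23:-→d24:-→d25:-→d26:-→d27:-→d28:H0 -> H0
  + 186.220.64.0/20 (H2) depth=20
  + 153.85.0.0/16 (H2) depth=16
  lookup 186.220.73.240: bits 1011101011011100010010011111000 walk d0:-→d1:-→d2:-→d3:-→d4:-→d5:-→d6:-→d7:-→d8:-→d9:-→d10:-→d11:-→d12:-→d13:-→d14:-→d15:-→d16:-→d17:-→d18:-→d19:-→d20:H2→d21:-→d22:-→d23:-→d24:-→d25:-→d26:-→d27:-→d28:H0→d29:-→d30:-→d31:- -> H0
  lookup 14.27.52.52: bits ε walk d0:- -> no-route
  lookup 153.85.0.11: bits 1001100101010101 walk d0:-→d1:-→d2:-→d3:-→d4:-→d5:-→d6:-→d7:-→d8:-→d9:-→d10:-→d11:-→d12:-→d13:-→d14:-→d15:-→d16:H2 -> H2
  lookup 153.85.186.54: bits 1001100101010101101110100011 walk d0:-→d1:-→d2:-→d3:-→d4:-→d5:-→d6:-→d7:-→d8:-→d9:-→d10:-→d11:-→d12:-→d13:-→d14:-→d15:-→d16:H2→d17:-→d18:-→d19:-→d20:H2→d21:-→d22:-→d23:-→d24:-→d25:-→d26:-→d27:-→d28:H0 -> H0
  del 153.85.0.0/16 (clear depth 16)
  lookup 186.220.73.241: bits 10111010110111000100100111110001 walk d0:-→d1:-→d2:-→d3:-→d4:-→d5:-→d6:-→d7:-→d8:-→d9:-→d10:-→d11:-→d12:-→d13:-→d14:-→d15:-→d16:-→d17:-→d18:-→d19:-→d20:H2→d21:-→d22:-→d23:-→d24:-→d25:-→d26:-→d27:-→d28:H0→d29:-→d30:-→d31:-→d32:- -> H0
  + 186.220.73.240/29 (H0) depth=29
  + 0.0.0.0/0 (H1) depth=0
  lookup 186.220.73.241: bits 10111010110111000100100111110001 walk d0:H1→d1:-→d2:-→d3:-→d4:-→d5:-→d6:-→d7:-→d8:-→d9:-→d10:-→d11:-→d12:-→d13:-→d14:-→d15:-→d16:-→d17:-→d18:-→d19:-→d20:H2→d21:-→d22:-→d23:-→d24:-→d25:-→d26:-→d27:-→d28:H0→d29:H0→d30:-→d31:-→d32:- -> H0
  + 153.85.186.48/28 (H0) depth=28
  del 0.0.0.0/0 (clear depth 0)
  lookup 153.85.186.48: bits 1001100101010101101110100011 walk d0:-→d1:-→d2:-→d3:-→d4:-→d5:-→d6:-→d7:-→d8:-→d9:-→d10:-→d11:-→d12:-→d13:-→d14:-→d15:-→d16:-→d17:-→d18:-→d19:-→d20:H2→d21:-→d22:-→d23:-→d24:-→d25:-→d26:-→d27:-→d28:H0 -> H0
  + 152.0.0.0/5 (H0) depth=5
  del 152.0.0.0/5 (clear depth 5)
  del 186.220.64.0/20 (clear depth 20)
  + 186.220.64.0/20 (H2) depth=20
  + 186.220.64.0/20 (H0) depth=20
  + 186.220.73.0/24 (H0) depth=24
  + 186.220.73.240/28 (H0) depth=28
  + 153.64.0.0/10 (H0) depth=10
  + 153.85.0.0/16 (H1) depth=16
  lookup 153.85.176.145: bits 10011001010101011011 walk d0:-→d1:-→d2:-→d3:-→d4:-→d5:-→d6:-→d7:-→d8:-→d9:-→d10:H0→d11:-→d12:-→d13:-→d14:-→d15:-→d16:H1→d17:-→d18:-→d19:-→d20:H2 -> H2
  + 186.0.0.0/7 (H1) depth=7
  lookup 186.220.64.26: bits 10111010110111000100 walk d0:-→d1:-→d2:-→d3:-→d4:-→d5:-→d6:-→d7:H1→d8:-→d9:-→d10:-→d11:-→d12:-→d13:-→d14:-→d15:-→d16:-→d17:-→d18:-→d19:-→d20:H0 -> H0

== LOOKUPS ==
["no-route","H0","H0","H0","H2","H0","H0","no-route","H2","H0","H0","H0","H0","H2","H0"]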